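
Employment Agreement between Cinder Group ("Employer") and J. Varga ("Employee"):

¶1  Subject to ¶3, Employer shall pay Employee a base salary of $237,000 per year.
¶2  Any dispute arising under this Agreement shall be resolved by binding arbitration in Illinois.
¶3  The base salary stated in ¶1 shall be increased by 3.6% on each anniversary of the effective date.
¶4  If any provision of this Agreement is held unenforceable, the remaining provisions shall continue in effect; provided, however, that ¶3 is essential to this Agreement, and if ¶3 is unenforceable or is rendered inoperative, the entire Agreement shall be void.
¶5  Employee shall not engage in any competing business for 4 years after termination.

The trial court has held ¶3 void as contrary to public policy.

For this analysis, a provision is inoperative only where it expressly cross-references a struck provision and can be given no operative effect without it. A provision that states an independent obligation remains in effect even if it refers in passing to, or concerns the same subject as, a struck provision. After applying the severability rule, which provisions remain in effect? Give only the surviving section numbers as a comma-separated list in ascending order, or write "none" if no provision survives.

¶3 is struck. Nothing else in the Agreement is defined by reference to ¶3. ¶4 makes ¶3 an essential term, and ¶3 is the provision held invalid; under ¶4, the entire Agreement is therefore void. No provision of the Agreement survives.

none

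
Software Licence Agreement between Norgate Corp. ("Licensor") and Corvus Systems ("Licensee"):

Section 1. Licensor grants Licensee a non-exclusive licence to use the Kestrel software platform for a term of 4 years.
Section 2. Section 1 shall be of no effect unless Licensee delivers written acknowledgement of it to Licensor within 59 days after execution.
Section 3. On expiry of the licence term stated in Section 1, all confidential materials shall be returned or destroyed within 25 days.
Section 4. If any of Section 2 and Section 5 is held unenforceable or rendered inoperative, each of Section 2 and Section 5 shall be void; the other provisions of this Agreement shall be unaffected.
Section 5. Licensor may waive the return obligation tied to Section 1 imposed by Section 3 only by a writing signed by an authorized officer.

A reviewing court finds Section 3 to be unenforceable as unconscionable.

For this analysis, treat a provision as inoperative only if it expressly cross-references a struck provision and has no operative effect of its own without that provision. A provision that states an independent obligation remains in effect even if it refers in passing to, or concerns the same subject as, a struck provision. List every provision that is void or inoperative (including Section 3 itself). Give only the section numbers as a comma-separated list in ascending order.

Section 3 is struck. The only function of Section 5 is the waiver condition for Section 3, so it cannot stand once Section 3 is removed. Section 4 declares Section 2 and Section 5 mutually dependent; since one of them has fallen, all of them are of no effect. That brings down Section 2 as well. The remainder continues in force under Section 4. Section 1 and Section 4 remain in effect.

2, 3, 5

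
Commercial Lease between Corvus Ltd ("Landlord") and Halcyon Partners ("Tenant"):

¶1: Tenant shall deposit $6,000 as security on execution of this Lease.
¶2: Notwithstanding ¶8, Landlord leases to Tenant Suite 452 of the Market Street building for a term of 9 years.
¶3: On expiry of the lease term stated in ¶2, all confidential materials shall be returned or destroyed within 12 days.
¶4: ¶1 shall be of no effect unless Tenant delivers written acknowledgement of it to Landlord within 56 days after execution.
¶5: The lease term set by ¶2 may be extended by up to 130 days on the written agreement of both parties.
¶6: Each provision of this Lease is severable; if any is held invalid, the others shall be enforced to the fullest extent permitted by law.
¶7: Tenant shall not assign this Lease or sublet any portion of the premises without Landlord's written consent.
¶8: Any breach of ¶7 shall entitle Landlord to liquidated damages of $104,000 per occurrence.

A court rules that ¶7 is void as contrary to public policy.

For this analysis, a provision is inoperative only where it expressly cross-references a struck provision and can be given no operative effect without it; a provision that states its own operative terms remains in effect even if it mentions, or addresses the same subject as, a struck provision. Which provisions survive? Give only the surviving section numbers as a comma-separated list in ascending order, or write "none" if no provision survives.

¶7 is struck. The whole of ¶8 is the liquidated-damages amount, defined by reference to ¶7, so ¶8 cannot stand once ¶7 is removed. Although ¶2 refers to ¶8, its operative terms do not depend on ¶8, so it remains in effect. Under the severability clause in ¶6, the remaining provisions continue in force. That leaves ¶1, ¶2, ¶3, ¶4, ¶5, and ¶6 in effect.

1, 2, 3, 4, 5, 6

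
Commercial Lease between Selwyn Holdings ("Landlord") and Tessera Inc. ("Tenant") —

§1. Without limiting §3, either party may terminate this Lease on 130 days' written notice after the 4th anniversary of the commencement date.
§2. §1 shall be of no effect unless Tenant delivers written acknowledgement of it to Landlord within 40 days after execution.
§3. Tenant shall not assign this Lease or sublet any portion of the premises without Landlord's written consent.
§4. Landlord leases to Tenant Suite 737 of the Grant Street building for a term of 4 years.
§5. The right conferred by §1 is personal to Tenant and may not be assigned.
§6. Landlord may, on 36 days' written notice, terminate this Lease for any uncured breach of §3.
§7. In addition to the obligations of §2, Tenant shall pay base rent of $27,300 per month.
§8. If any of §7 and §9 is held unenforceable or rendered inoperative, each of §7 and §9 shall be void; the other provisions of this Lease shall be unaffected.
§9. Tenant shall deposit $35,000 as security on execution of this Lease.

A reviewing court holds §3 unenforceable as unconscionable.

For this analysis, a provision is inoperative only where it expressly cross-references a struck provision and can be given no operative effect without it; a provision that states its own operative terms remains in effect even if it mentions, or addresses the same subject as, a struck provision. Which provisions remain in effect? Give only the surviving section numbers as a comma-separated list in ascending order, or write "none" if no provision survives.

§3 is struck. §6 merely fixes the termination right for breach of §3; with §3 gone it has nothing to operate on and falls away. §1 mentions §3 but its own obligation stands independently of §3, so §1 is not affected. §8 ties §7 and §9 together, but none of those is affected here; the remaining provisions continue in force under §8. That leaves §1, §2, §4, §5, §7, §8, and §9 in effect.

1, 2, 4, 5, 7, 8, 9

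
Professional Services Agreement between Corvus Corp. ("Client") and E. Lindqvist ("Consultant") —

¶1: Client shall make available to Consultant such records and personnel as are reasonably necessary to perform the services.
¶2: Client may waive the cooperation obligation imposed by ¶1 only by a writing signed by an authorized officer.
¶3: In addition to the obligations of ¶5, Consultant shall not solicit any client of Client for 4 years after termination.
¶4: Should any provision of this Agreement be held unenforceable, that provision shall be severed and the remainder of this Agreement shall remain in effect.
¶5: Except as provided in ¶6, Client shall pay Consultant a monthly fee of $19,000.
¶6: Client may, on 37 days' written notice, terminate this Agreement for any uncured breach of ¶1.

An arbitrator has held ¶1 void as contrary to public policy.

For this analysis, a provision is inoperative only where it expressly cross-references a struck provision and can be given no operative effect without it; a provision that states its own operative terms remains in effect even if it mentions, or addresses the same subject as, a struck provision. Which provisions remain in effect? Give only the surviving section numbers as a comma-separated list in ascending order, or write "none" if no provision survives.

¶1 is struck. ¶2 operates only by reference to ¶1, so it falls with ¶1. ¶6 operates only by reference to ¶1, so it falls with ¶1. ¶5 mentions ¶6 but its own obligation stands independently of ¶6, so ¶5 is not affected. ¶4 is a severability clause and preserves every provision that can still be given independent effect. The provisions still in force are ¶3, ¶4, and ¶5.

3, 4, 5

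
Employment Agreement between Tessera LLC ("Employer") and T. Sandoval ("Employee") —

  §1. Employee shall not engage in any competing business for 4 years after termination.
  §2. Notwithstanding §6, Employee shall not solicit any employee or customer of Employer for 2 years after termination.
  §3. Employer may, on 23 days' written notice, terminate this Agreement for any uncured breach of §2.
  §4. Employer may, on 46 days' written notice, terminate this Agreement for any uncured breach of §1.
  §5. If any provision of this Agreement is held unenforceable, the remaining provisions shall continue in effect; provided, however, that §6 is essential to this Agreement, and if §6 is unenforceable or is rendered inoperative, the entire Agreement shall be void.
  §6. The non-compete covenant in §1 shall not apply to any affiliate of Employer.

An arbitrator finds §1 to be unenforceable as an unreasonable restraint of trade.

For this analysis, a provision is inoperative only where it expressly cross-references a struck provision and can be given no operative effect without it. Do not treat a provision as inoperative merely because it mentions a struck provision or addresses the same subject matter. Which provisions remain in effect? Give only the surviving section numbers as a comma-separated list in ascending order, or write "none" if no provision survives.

none

§1 is struck. §4 has no operative effect of its own apart from §1 and is therefore inoperative. §6 operates only by reference to §1, so it falls with §1. §5 makes §6 an essential term, and §6 has been rendered inoperative by the cascade; under §5, the entire Agreement is therefore void. No provision of the Agreement survives.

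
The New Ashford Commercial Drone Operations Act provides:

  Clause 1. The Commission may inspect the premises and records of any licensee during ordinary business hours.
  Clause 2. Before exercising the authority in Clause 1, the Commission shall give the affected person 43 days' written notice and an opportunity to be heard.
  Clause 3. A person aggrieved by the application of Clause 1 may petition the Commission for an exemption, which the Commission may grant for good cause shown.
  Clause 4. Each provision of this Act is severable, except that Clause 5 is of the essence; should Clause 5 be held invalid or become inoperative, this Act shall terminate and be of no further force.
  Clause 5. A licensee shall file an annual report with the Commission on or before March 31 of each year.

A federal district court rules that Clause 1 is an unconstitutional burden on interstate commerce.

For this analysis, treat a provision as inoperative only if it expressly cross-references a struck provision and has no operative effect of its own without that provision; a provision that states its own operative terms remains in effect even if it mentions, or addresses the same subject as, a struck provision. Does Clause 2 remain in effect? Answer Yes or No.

Clause 1 is struck. Clause 2 merely fixes the notice-and-hearing requirement for Clause 1; with Clause 1 gone it has nothing to operate on and falls away. Clause 3 merely fixes the exemption procedure for Clause 1; with Clause 1 gone it has nothing to operate on and falls away. Clause 4 makes Clause 5 an essential term, but Clause 5 is unaffected, so the severability proviso in Clause 4 preserves the remaining provisions. The provisions still in force are Clause 4 and Clause 5. Clause 2 is among the inoperative provisions, so the answer is no.

No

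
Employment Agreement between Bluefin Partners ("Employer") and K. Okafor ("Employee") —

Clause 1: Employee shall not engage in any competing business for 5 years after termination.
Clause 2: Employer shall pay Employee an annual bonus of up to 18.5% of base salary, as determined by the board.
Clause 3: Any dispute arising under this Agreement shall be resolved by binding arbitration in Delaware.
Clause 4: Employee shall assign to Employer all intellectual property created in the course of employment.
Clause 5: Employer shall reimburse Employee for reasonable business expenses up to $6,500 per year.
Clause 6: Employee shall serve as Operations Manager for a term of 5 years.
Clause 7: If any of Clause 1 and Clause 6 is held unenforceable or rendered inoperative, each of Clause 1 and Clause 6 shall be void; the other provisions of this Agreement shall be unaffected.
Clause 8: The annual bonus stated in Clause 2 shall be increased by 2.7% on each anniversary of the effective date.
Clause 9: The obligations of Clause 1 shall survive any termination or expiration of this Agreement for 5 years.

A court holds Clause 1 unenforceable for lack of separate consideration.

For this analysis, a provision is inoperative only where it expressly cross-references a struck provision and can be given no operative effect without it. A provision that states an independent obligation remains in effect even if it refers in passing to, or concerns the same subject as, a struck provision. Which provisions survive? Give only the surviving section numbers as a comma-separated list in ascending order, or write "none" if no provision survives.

2, 3, 4, 5, 7, 8

Clause 1 is struck. Clause 9 merely fixes the survival period for Clause 1; with Clause 1 gone it has nothing to operate on and falls away. Clause 7 declares Clause 1 and Clause 6 mutually dependent; since one of them has fallen, all of them are of no effect. That brings down Clause 6 as well. The remainder continues in force under Clause 7. That leaves Clause 2, Clause 3, Clause 4, Clause 5, Clause 7, and Clause 8 in effect.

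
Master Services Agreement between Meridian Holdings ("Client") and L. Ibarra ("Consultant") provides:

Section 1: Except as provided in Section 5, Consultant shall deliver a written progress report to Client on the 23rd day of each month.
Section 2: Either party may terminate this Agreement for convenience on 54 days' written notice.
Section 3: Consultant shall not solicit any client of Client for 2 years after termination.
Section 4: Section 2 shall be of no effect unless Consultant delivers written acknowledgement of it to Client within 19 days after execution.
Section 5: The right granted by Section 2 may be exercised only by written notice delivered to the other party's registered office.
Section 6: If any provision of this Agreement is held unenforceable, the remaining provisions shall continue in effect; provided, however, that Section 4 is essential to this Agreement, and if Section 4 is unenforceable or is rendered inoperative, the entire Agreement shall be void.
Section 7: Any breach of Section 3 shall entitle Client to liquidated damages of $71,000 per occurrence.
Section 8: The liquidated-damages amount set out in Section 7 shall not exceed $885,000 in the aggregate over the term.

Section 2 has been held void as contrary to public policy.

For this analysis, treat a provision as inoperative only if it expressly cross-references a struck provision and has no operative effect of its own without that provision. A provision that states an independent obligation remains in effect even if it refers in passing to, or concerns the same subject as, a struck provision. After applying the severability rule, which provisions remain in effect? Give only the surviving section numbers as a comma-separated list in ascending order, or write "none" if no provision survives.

none

Section 2 is struck. Section 4 merely fixes the acknowledgement condition for Section 2; with Section 2 gone it has nothing to operate on and falls away. The only function of Section 5 is the notice requirement for Section 2, so it cannot stand once Section 2 is removed. Section 6 makes Section 4 an essential term, and Section 4 has been rendered inoperative by the cascade; under Section 6, the entire Agreement is therefore void. No provision of the Agreement survives.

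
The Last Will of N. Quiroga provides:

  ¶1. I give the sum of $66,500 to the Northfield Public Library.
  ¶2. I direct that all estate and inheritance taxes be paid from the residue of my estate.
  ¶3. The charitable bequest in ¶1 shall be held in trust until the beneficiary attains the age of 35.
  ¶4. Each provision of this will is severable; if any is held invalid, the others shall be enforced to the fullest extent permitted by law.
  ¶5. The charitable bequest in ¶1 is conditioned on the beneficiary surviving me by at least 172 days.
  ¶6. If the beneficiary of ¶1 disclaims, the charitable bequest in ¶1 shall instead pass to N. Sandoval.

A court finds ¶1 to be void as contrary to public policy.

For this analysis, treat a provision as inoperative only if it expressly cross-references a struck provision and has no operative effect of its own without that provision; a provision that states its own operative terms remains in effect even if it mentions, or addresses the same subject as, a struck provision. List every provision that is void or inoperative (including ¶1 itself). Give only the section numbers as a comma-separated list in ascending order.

¶1 is struck. ¶3 operates only by reference to ¶1, so it falls with ¶1. ¶5 has no operative effect of its own apart from ¶1 and is therefore inoperative. The only function of ¶6 is the alternative disposition for ¶1, so it cannot stand once ¶1 is removed. Under the severability clause in ¶4, the remaining provisions continue in force. ¶2 and ¶4 remain in effect.

1, 3, 5, 6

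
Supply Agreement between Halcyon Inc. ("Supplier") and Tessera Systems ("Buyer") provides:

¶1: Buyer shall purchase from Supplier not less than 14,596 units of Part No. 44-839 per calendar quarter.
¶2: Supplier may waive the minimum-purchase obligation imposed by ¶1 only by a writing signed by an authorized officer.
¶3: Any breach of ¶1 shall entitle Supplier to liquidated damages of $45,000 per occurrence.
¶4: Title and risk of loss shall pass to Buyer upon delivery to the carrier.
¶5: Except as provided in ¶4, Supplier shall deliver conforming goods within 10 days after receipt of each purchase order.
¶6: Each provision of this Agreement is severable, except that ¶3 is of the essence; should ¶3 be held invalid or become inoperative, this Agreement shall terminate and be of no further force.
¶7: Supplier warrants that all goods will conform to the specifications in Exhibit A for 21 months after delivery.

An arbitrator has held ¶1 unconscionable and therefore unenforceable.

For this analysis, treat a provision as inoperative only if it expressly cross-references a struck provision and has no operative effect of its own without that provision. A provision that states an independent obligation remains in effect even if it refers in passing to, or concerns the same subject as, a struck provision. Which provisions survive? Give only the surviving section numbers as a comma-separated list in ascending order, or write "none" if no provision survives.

¶1 is struck. ¶2 operates only by reference to ¶1, so it falls with ¶1. The whole of ¶3 is the liquidated-damages amount, defined by reference to ¶1, so ¶3 cannot stand once ¶1 is removed. ¶6 makes ¶3 an essential term, and ¶3 has been rendered inoperative by the cascade; under ¶6, the entire Agreement is therefore void. No provision of the Agreement survives.

none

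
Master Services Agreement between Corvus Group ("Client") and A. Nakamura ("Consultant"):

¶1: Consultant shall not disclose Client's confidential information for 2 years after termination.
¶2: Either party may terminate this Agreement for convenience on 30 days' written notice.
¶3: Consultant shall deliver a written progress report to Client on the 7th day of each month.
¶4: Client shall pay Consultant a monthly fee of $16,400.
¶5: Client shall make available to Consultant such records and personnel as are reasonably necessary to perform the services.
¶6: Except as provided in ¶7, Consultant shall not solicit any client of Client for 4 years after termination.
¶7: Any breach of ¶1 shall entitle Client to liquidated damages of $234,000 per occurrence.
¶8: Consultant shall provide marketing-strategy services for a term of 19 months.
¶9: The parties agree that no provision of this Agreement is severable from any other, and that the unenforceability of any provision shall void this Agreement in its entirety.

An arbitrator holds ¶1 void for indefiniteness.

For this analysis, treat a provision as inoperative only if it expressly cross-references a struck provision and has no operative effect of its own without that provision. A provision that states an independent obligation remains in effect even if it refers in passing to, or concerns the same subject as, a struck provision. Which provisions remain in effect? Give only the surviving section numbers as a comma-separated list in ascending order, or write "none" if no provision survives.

none

¶1 is struck. The whole of ¶7 is the liquidated-damages amount, defined by reference to ¶1, so ¶7 cannot stand once ¶1 is removed. ¶9 provides that the Agreement is not severable, so the invalidity of any one provision voids the entire Agreement. No provision of the Agreement survives.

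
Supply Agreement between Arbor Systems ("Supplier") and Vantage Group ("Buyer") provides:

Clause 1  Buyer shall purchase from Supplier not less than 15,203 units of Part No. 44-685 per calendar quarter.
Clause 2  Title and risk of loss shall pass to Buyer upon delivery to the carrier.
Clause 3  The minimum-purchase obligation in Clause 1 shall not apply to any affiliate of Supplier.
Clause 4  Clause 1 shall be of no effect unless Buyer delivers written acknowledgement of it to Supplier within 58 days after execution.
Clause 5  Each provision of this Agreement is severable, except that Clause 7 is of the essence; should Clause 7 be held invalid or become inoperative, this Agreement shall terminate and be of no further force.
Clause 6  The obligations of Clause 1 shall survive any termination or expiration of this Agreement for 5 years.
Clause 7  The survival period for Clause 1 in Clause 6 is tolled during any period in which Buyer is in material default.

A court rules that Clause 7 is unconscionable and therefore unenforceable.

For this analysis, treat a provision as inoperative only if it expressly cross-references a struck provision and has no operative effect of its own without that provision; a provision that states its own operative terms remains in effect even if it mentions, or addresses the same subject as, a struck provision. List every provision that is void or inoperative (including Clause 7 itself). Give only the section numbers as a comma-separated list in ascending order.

Clause 7 is struck. No other provision's operative terms depend on Clause 7. Clause 5 makes Clause 7 an essential term, and Clause 7 is the provision held invalid; under Clause 5, the entire Agreement is therefore void. No provision of the Agreement survives.

1, 2, 3, 4, 5, 6, 7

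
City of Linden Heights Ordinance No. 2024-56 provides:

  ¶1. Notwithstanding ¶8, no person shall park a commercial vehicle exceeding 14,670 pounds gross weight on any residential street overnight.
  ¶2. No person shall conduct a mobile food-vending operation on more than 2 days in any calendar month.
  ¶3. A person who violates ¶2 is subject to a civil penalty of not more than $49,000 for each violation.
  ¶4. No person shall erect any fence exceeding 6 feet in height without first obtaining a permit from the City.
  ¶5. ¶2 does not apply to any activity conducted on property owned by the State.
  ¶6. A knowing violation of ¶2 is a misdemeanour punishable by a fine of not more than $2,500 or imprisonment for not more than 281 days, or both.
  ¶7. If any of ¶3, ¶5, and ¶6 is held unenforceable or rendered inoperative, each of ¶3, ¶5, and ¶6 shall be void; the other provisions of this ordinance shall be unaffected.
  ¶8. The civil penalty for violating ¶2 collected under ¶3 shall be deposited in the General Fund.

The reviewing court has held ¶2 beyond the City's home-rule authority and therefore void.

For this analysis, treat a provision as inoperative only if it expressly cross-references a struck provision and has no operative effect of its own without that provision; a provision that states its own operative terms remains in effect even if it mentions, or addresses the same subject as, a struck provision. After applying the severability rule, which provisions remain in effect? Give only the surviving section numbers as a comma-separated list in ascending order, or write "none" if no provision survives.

1, 4, 7

¶2 is struck. ¶3 merely fixes the civil penalty for violating ¶2; with ¶2 gone it has nothing to operate on and falls away. ¶5 operates only by reference to ¶2, so it falls with ¶2. ¶6 has no operative effect of its own apart from ¶2 and is therefore inoperative. ¶8 does nothing except set the disposition of the civil penalty for violating ¶2 by reference to ¶3; with ¶3 gone it has no independent effect and is inoperative. ¶1 mentions ¶8 but its own obligation stands independently of ¶8, so ¶1 is not affected. ¶7 declares ¶3, ¶5, and ¶6 mutually dependent; since one of them has fallen, all of them are of no effect. The remainder continues in force under ¶7. That leaves ¶1, ¶4, and ¶7 in effect.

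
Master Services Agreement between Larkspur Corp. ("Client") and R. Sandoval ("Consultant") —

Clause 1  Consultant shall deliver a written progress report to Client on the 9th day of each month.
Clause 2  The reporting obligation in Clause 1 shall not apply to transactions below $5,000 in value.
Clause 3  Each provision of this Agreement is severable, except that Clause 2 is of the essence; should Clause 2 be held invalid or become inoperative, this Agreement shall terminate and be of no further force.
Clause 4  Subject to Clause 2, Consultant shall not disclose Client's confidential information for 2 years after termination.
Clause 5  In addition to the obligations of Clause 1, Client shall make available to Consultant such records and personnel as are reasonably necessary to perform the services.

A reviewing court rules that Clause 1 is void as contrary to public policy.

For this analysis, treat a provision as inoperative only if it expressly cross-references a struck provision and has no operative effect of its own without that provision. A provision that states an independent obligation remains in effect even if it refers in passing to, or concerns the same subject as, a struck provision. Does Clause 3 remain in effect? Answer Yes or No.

No

Clause 1 is struck. Clause 2 does nothing except set the carve-out from the reporting obligation by reference to Clause 1; with Clause 1 gone it has no independent effect and is inoperative. Clause 3 makes Clause 2 an essential term, and Clause 2 has been rendered inoperative by the cascade; under Clause 3, the entire Agreement is therefore void. No provision of the Agreement survives. Clause 3 is among the inoperative provisions, so the answer is no.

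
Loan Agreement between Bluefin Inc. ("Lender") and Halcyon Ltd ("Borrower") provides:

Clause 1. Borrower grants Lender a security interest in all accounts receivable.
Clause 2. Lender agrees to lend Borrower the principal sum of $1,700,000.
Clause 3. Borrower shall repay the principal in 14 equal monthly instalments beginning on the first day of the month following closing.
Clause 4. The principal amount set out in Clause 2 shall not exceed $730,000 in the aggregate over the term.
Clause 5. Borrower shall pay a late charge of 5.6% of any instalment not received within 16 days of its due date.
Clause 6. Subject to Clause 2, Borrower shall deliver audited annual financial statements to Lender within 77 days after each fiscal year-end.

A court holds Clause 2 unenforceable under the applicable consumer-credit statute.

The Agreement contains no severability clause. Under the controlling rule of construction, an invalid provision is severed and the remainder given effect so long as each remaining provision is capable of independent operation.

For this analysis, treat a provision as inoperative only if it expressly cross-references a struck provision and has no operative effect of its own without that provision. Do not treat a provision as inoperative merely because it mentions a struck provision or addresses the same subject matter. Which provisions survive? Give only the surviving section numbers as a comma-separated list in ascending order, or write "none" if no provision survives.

1, 3, 5, 6

Clause 2 is struck. Clause 4 has no operative effect of its own apart from Clause 2 and is therefore inoperative. Clause 6 mentions Clause 2 but its own obligation stands independently of Clause 2, so Clause 6 is not affected. With no severability clause, the stated default rule severs what cannot stand and enforces each remaining provision that can operate on its own. Clause 1, Clause 3, Clause 5, and Clause 6 remain in effect.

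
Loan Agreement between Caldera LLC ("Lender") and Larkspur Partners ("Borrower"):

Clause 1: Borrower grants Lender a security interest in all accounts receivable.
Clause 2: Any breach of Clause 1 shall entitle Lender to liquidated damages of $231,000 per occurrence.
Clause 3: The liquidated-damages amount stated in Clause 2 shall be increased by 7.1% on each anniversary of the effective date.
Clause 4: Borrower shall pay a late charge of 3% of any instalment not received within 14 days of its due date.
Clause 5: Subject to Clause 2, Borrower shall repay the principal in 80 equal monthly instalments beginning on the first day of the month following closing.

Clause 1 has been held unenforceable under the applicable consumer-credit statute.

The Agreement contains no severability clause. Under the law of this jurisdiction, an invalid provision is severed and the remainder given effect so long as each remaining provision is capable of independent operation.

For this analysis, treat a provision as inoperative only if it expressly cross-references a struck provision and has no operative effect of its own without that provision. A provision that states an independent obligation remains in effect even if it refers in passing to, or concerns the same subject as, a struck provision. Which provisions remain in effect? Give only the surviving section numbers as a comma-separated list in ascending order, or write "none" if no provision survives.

Clause 1 is struck. Clause 2 operates only by reference to Clause 1, so it falls with Clause 1. Clause 3 does nothing except set the escalation of the liquidated-damages amount by reference to Clause 2; with Clause 2 gone it has no independent effect and is inoperative. Clause 5 mentions Clause 2 but its own obligation stands independently of Clause 2, so Clause 5 is not affected. With no severability clause, the stated default rule severs what cannot stand and enforces each remaining provision that can operate on its own. That leaves Clause 4 and Clause 5 in effect.

4, 5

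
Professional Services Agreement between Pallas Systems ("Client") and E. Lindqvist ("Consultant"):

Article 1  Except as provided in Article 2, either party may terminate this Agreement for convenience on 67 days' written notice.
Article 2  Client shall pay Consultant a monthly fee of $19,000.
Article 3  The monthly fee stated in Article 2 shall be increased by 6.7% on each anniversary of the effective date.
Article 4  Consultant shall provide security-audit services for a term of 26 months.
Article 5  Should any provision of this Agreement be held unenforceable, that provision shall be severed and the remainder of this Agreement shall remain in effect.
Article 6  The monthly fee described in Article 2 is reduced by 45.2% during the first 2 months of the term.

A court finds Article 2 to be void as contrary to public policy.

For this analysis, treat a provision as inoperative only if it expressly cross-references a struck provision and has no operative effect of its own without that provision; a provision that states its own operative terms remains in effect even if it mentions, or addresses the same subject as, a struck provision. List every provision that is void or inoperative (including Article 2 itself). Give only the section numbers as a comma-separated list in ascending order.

Article 2 is struck. Article 3 operates only by reference to Article 2, so it falls with Article 2. The whole of Article 6 is the introductory reduction to the monthly fee, defined by reference to Article 2, so Article 6 cannot stand once Article 2 is removed. Article 1 mentions Article 2 but its own obligation stands independently of Article 2, so Article 1 is not affected. Under the severability clause in Article 5, the remaining provisions continue in force. Article 1, Article 4, and Article 5 remain in effect.

2, 3, 6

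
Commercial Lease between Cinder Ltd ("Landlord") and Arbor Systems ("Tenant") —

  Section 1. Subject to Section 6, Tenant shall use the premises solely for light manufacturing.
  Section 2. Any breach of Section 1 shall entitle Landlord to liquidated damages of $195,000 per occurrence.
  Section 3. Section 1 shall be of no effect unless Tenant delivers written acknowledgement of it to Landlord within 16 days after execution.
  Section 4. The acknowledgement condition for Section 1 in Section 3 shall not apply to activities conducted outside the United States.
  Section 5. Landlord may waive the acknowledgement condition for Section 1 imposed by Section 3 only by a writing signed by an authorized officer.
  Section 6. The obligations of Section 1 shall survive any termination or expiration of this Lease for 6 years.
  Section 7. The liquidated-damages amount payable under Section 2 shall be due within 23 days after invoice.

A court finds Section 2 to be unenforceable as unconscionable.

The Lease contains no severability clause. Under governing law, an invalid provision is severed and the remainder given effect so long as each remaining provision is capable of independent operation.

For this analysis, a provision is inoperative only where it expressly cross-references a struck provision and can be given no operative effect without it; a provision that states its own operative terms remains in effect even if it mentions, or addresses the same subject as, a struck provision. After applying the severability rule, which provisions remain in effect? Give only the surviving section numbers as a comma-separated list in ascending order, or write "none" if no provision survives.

1, 3, 4, 5, 6

Section 2 is struck. Section 7 operates only by reference to Section 2, so it falls with Section 2. Under the stated default rule, only provisions that cannot operate independently fall away; the rest are enforced. Section 1, Section 3, Section 4, Section 5, and Section 6 remain in effect.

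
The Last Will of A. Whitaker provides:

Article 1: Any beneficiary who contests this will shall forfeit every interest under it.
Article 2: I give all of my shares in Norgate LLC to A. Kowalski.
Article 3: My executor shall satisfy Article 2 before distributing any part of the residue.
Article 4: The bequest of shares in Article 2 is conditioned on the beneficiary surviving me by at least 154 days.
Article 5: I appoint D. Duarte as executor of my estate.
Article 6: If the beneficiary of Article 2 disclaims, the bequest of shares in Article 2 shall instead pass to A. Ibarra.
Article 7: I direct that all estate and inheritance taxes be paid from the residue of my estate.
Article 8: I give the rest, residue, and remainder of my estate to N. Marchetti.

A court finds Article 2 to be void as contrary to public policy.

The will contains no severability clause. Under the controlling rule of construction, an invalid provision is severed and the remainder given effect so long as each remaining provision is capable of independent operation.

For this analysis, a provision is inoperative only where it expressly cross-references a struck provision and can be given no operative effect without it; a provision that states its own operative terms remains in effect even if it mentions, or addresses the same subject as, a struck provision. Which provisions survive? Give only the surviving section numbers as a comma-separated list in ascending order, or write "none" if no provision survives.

Article 2 is struck. Article 3 merely fixes the priority direction for Article 2; with Article 2 gone it has nothing to operate on and falls away. Article 4 has no operative effect of its own apart from Article 2 and is therefore inoperative. Article 6 merely fixes the alternative disposition for Article 2; with Article 2 gone it has nothing to operate on and falls away. Under the stated default rule, only provisions that cannot operate independently fall away; the rest are enforced. Article 1, Article 5, Article 7, and Article 8 remain in effect.

1, 5, 7, 8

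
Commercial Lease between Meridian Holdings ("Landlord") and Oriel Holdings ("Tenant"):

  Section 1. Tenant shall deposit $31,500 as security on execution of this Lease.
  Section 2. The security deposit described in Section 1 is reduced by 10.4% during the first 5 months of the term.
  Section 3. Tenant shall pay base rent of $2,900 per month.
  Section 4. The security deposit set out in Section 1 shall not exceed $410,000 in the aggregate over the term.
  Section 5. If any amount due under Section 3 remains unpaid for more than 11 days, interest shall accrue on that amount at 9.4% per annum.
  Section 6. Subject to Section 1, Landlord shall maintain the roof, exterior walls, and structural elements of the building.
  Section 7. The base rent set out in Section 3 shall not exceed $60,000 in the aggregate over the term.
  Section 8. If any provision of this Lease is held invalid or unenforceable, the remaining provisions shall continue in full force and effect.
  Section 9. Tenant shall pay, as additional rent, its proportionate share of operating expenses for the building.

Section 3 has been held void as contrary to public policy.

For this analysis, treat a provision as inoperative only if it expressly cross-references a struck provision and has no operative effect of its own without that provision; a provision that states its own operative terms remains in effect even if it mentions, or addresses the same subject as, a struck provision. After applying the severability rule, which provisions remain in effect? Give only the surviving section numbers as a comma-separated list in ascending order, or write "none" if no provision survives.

Section 3 is struck. Section 5 does nothing except set the default interest on the base rent by reference to Section 3; with Section 3 gone it has no independent effect and is inoperative. Section 7 has no operative effect of its own apart from Section 3 and is therefore inoperative. Section 8 is a severability clause and preserves every provision that can still be given independent effect. That leaves Section 1, Section 2, Section 4, Section 6, Section 8, and Section 9 in effect.

1, 2, 4, 6, 8, 9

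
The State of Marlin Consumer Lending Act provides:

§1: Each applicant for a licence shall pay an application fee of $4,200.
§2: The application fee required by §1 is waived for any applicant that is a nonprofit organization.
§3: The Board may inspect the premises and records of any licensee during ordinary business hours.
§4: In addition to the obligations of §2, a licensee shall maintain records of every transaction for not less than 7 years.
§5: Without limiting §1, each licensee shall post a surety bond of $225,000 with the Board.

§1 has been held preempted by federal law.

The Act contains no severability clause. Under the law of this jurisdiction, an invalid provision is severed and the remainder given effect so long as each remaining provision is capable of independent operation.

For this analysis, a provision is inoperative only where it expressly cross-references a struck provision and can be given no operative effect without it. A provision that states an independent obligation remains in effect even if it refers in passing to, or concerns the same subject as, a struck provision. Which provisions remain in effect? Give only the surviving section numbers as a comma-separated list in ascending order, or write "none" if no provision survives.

3, 4, 5

§1 is struck. §2 operates only by reference to §1, so it falls with §1. §5 mentions §1 but its own obligation stands independently of §1, so §5 is not affected. Although §4 refers to §2, its operative terms do not depend on §2, so it remains in effect. With no severability clause, the stated default rule severs what cannot stand and enforces each remaining provision that can operate on its own. That leaves §3, §4, and §5 in effect.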